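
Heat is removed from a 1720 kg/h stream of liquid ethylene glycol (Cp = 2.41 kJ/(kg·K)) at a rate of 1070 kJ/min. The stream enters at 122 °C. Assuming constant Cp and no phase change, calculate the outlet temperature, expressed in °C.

Q = 1070 kJ/min = 64200 kJ/h
ΔT = Q/(ṁ·Cp) = 64200/(1720×2.41) = 15.488 K
T_out = 122 − 15.488 = 106.51 °C

T_out = 107 °C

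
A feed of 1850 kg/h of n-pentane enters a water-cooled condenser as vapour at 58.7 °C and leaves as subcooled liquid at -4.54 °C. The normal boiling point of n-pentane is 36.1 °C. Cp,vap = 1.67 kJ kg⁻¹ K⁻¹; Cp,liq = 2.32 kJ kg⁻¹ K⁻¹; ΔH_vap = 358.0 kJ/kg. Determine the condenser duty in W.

vapour 58.7→36.1 °C: -37.742 kJ/kg
condensation at 36.1 °C: -358 kJ/kg
liquid 36.1→-4.54 °C: -94.285 kJ/kg
Δh = -37.742 + -358 + -94.285 = -490.03 kJ/kg
Q = ṁ·Δh = 1850 kg/h × -490.03 kJ/kg = -906550 kJ/h
|Q| = 251.82 kW = 251820 W

Q_c = 252000 W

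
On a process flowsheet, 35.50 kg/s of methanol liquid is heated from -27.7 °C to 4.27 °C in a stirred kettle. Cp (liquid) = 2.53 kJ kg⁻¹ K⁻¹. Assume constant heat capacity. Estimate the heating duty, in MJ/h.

Q = 10300 MJ/h

Q = ṁ·Cp·ΔT = 35.50 × 2.53 × (4.27 − -27.7) = 2871.4 kJ/s
Heating duty = 10337 MJ/h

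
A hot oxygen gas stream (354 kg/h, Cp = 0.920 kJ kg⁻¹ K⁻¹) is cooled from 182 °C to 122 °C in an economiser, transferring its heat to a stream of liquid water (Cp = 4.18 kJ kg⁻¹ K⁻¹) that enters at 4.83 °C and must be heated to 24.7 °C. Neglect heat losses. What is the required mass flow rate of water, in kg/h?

ṁ_c = 235 kg/h

Heat released by hot stream: Q = 354 × 0.920 × (182 − 122) = 19541 kJ/h
Energy balance on cold side (adiabatic exchanger): Q = ṁ_c·Cp_c·(T_c,out − T_c,in)
ṁ_c = 19541 / [4.18 × (24.7 − 4.83)] = 235.27 kg/h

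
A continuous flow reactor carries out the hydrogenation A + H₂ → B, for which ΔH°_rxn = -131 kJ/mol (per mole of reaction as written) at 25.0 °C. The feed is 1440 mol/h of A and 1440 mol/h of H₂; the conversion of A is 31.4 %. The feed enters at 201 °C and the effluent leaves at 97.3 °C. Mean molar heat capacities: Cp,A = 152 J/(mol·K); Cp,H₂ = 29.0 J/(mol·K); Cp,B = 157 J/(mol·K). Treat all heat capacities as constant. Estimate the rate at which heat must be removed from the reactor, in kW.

Q_out = 24.2 kW

Extent of reaction ξ = 0.314 × 1440 = 452.16 mol/h
Reaction term: ξ·ΔH°_rxn = 452.16 × -131 = -59233 kJ/h
Sensible, feed 201→25 °C: -45873 kJ/h
Outlet flows (mol/h): A 987.84, H₂ 987.84, B 452.16
Sensible, products 25→97.3 °C: 18060 kJ/h
Q = ΔH = -87046 kJ/h = -24.179 kW
Heat removed = 24.179 kW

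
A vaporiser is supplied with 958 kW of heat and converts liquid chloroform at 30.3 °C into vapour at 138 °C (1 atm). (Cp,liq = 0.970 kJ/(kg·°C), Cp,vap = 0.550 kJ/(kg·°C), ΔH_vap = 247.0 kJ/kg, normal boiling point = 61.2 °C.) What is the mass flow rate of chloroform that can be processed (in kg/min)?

ṁ = 180 kg/min

Δh = 0.970×(61.2−30.3) + 247.0 + 0.550×(138−61.2) = 319.21 kJ/kg
Q = 958 kW = 958 kJ/s = 57480 kJ/min
ṁ = Q/Δh = 57480 / 319.21 = 180.07 kg/min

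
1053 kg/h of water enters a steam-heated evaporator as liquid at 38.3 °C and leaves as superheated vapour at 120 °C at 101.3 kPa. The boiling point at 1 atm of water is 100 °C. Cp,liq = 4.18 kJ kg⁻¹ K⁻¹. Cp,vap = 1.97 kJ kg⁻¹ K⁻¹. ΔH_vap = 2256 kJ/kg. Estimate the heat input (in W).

Q = 747000 W

liquid 38.3→100 °C: 257.91 kJ/kg
vaporisation at 100 °C: 2256 kJ/kg
vapour 100→120 °C: 39.4 kJ/kg
Δh = 257.91 + 2256 + 39.4 = 2553.3 kJ/kg
Q = ṁ·Δh = 1053 kg/h × 2553.3 kJ/kg = 2.6886e+06 kJ/h
|Q| = 746.84 kW = 746840 W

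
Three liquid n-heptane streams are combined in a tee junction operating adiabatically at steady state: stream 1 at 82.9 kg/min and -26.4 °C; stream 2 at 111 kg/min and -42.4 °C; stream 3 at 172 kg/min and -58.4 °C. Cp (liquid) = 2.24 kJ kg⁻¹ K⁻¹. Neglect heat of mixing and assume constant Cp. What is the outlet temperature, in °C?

T_out = -46.3 °C

Energy balance with Q = 0: Σ ṁᵢCp,ᵢ(T_out − Tᵢ) = 0
T_out = Σ ṁᵢCp,ᵢTᵢ / Σ ṁᵢCp,ᵢ
      = -37945 / 819.62 = -46.296 °C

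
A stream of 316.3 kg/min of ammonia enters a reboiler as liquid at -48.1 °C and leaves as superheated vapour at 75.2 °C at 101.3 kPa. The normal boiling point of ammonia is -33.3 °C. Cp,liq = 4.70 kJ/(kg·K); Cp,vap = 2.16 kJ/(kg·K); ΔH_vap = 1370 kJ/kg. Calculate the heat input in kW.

Q = 8820 kW

liquid -48.1→-33.3 °C: 69.56 kJ/kg
vaporisation at -33.3 °C: 1370 kJ/kg
vapour -33.3→75.2 °C: 234.36 kJ/kg
Δh = 69.56 + 1370 + 234.36 = 1673.9 kJ/kg
Q = ṁ·Δh = 316.3 kg/min × 1673.9 kJ/kg = 529460 kJ/min
|Q| = 8824.3 kW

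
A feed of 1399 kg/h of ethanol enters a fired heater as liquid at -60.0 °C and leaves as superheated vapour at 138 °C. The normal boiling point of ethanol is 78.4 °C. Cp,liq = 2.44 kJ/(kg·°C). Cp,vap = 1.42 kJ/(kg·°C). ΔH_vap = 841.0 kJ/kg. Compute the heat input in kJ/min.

Q = 29500 kJ/min

liquid -60.0→78.4 °C: 337.7 kJ/kg
vaporisation at 78.4 °C: 841 kJ/kg
vapour 78.4→138 °C: 84.632 kJ/kg
Δh = 337.7 + 841 + 84.632 = 1263.3 kJ/kg
Q = ṁ·Δh = 1399 kg/h × 1263.3 kJ/kg = 1.7674e+06 kJ/h
|Q| = 490.94 kW = 29457 kJ/min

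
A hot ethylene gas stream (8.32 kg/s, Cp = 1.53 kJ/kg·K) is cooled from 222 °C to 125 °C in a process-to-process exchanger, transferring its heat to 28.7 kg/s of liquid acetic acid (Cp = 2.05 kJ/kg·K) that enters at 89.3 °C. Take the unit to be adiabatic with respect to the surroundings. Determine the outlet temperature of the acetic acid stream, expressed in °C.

T_c,out = 110 °C

Heat released by hot stream: Q = 8.32 × 1.53 × (222 − 125) = 1234.8 kJ/s
Energy balance on cold side (adiabatic exchanger): Q = ṁ_c·Cp_c·(T_c,out − T_c,in)
T_c,out = 89.3 + 1234.8/(28.7 × 2.05) = 110.29 °C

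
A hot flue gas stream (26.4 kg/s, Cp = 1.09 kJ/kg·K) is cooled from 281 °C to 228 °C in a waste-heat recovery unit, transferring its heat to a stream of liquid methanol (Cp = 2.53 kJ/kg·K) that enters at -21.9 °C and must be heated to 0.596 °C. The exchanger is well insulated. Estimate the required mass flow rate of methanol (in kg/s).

Heat released by hot stream: Q = 26.4 × 1.09 × (281 − 228) = 1525.1 kJ/s
Energy balance on cold side (adiabatic exchanger): Q = ṁ_c·Cp_c·(T_c,out − T_c,in)
ṁ_c = 1525.1 / [2.53 × (0.596 − -21.9)] = 26.797 kg/s

ṁ_c = 26.8 kg/s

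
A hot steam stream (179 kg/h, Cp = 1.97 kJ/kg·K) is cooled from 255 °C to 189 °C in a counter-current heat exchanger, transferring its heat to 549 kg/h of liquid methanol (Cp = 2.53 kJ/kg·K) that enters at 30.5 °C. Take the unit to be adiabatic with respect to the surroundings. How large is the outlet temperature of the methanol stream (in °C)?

Heat released by hot stream: Q = 179 × 1.97 × (255 − 189) = 23274 kJ/h
Energy balance on cold side (adiabatic exchanger): Q = ṁ_c·Cp_c·(T_c,out − T_c,in)
T_c,out = 30.5 + 23274/(549 × 2.53) = 47.256 °C

T_c,out = 47.3 °C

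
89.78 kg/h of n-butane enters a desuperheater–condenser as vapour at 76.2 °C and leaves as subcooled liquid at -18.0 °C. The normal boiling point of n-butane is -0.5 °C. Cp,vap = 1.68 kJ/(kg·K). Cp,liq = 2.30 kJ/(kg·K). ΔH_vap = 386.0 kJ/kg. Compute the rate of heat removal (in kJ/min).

vapour 76.2→-0.5 °C: -128.86 kJ/kg
condensation at -0.5 °C: -386 kJ/kg
liquid -0.5→-18.0 °C: -40.25 kJ/kg
Δh = -128.86 + -386 + -40.25 = -555.11 kJ/kg
Q = ṁ·Δh = 89.78 kg/h × -555.11 kJ/kg = -49837 kJ/h
|Q| = 13.844 kW = 830.62 kJ/min

Q_c = 831 kJ/min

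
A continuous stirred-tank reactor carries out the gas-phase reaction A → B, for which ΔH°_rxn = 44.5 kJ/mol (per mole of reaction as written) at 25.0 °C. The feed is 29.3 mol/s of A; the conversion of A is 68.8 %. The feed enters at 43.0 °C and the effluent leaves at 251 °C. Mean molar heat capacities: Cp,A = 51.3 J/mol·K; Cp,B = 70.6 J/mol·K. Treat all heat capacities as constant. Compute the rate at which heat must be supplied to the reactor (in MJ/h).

Extent of reaction ξ = 0.688 × 29.3 = 20.158 mol/s
Reaction term: ξ·ΔH°_rxn = 20.158 × 44.5 = 897.05 kJ/s
Sensible, feed 43.0→25 °C: -27.056 kJ/s
Outlet flows (mol/s): A 9.1416, B 20.158
Sensible, products 25→251 °C: 427.63 kJ/s
Q = ΔH = 1297.6 kJ/s = 1297.6 kW
Heat supplied = 4671.4 MJ/h

Q_in = 4670 MJ/h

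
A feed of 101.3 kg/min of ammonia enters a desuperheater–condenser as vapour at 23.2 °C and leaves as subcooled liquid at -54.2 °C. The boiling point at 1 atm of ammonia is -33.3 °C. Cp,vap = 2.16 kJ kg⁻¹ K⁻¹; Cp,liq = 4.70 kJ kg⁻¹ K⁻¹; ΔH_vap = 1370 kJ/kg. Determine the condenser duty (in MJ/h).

Q_c = 9670 MJ/h

vapour 23.2→-33.3 °C: -122.04 kJ/kg
condensation at -33.3 °C: -1370 kJ/kg
liquid -33.3→-54.2 °C: -98.23 kJ/kg
Δh = -122.04 + -1370 + -98.23 = -1590.3 kJ/kg
Q = ṁ·Δh = 101.3 kg/min × -1590.3 kJ/kg = -161090 kJ/min
|Q| = 2684.9 kW = 9665.7 MJ/h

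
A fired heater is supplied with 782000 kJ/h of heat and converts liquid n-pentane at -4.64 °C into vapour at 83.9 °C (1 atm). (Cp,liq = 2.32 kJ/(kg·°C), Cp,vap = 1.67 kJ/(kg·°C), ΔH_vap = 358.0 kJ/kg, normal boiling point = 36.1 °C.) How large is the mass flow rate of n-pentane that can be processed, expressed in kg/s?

ṁ = 0.408 kg/s

Δh = 2.32×(36.1−-4.64) + 358.0 + 1.67×(83.9−36.1) = 532.34 kJ/kg
Q = 782000 kJ/h = 217.22 kJ/s = 217.22 kJ/s
ṁ = Q/Δh = 217.22 / 532.34 = 0.40805 kg/s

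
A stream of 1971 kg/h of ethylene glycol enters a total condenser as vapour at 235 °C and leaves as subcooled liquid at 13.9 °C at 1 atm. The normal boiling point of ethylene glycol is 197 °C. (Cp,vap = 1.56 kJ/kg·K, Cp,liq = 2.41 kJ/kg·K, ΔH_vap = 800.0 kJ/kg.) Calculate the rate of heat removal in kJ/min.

Q_c = 42700 kJ/min

vapour 235→197 °C: -59.28 kJ/kg
condensation at 197 °C: -800 kJ/kg
liquid 197→13.9 °C: -441.27 kJ/kg
Δh = -59.28 + -800 + -441.27 = -1300.6 kJ/kg
Q = ṁ·Δh = 1971 kg/h × -1300.6 kJ/kg = -2.5634e+06 kJ/h
|Q| = 712.05 kW = 42723 kJ/min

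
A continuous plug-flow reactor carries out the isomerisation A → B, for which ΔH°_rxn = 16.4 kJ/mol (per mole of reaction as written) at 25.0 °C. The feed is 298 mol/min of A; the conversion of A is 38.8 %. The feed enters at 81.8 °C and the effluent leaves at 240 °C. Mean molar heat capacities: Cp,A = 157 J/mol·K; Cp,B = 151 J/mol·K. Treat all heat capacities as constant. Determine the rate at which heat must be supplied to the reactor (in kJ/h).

Extent of reaction ξ = 0.388 × 298 = 115.62 mol/min
Reaction term: ξ·ΔH°_rxn = 115.62 × 16.4 = 1896.2 kJ/min
Sensible, feed 81.8→25 °C: -2657.4 kJ/min
Outlet flows (mol/min): A 182.38, B 115.62
Sensible, products 25→240 °C: 9909.8 kJ/min
Q = ΔH = 9148.6 kJ/min = 152.48 kW
Heat supplied = 548920 kJ/h

Q_in = 549000 kJ/h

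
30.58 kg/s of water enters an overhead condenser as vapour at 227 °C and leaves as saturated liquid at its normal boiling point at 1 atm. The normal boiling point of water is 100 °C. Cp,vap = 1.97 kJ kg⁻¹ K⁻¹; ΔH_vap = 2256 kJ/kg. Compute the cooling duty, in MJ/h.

vapour 227→100 °C: -250.19 kJ/kg
condensation at 100 °C: -2256 kJ/kg
Δh = -250.19 + -2256 = -2506.2 kJ/kg
Q = ṁ·Δh = 30.58 kg/s × -2506.2 kJ/kg = -76639 kJ/s
|Q| = 76639 kW = 275900 MJ/h

Q_c = 276000 MJ/h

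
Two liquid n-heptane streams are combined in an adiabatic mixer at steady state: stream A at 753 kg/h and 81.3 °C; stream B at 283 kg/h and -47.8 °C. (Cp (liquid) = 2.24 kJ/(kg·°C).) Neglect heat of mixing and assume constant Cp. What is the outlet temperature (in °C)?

Energy balance with Q = 0: Σ ṁᵢCp,ᵢ(T_out − Tᵢ) = 0
Σ ṁᵢCp,ᵢTᵢ = 753×2.24×81.3 + 283×2.24×-47.8 = 106830
Σ ṁᵢCp,ᵢ = 753×2.24 + 283×2.24 = 2320.6
T_out = 106830 / 2320.6 = 46.034 °C

T_out = 46.0 °C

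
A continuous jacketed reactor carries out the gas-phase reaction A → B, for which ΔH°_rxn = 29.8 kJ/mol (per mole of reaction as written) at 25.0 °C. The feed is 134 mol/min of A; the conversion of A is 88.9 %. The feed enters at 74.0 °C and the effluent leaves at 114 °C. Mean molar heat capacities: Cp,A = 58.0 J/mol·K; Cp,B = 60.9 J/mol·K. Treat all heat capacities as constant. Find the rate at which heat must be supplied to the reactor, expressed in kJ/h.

Extent of reaction ξ = 0.889 × 134 = 119.13 mol/min
Reaction term: ξ·ΔH°_rxn = 119.13 × 29.8 = 3550 kJ/min
Sensible, feed 74.0→25 °C: -380.83 kJ/min
Outlet flows (mol/min): A 14.874, B 119.13
Sensible, products 25→114 °C: 722.45 kJ/min
Q = ΔH = 3891.6 kJ/min = 64.86 kW
Heat supplied = 233490 kJ/h

Q_in = 233000 kJ/h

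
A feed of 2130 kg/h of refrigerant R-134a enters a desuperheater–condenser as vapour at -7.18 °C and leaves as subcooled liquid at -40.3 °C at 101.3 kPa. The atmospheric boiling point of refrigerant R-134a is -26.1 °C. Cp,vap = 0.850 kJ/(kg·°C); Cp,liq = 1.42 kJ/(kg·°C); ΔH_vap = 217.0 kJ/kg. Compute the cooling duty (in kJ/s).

Q_c = 150 kJ/s

vapour -7.18→-26.1 °C: -16.082 kJ/kg
condensation at -26.1 °C: -217 kJ/kg
liquid -26.1→-40.3 °C: -20.164 kJ/kg
Δh = -16.082 + -217 + -20.164 = -253.25 kJ/kg
Q = ṁ·Δh = 2130 kg/h × -253.25 kJ/kg = -539410 kJ/h
|Q| = 149.84 kW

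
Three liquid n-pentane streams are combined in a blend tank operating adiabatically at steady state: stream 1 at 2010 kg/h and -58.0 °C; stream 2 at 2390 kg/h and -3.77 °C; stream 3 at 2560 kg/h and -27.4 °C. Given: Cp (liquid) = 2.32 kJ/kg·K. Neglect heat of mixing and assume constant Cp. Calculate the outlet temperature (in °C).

Energy balance with Q = 0: Σ ṁᵢCp,ᵢ(T_out − Tᵢ) = 0
Σ ṁᵢCp,ᵢTᵢ = 2010×2.32×-58.0 + 2390×2.32×-3.77 + 2560×2.32×-27.4 = -454100
Σ ṁᵢCp,ᵢ = 2010×2.32 + 2390×2.32 + 2560×2.32 = 16147
T_out = -454100 / 16147 = -28.123 °C

T_out = -28.1 °C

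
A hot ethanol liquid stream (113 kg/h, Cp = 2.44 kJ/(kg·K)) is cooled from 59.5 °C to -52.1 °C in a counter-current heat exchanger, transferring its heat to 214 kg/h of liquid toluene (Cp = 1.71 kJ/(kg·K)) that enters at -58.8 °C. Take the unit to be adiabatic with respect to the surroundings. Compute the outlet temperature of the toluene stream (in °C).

Heat released by hot stream: Q = 113 × 2.44 × (59.5 − -52.1) = 30770 kJ/h
Energy balance on cold side (adiabatic exchanger): Q = ṁ_c·Cp_c·(T_c,out − T_c,in)
T_c,out = -58.8 + 30770/(214 × 1.71) = 25.286 °C

T_c,out = 25.3 °C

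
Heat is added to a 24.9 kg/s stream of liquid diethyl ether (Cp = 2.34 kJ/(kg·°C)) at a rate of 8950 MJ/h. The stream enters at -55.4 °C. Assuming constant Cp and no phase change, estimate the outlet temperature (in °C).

T_out = -12.7 °C

Q = 8950 MJ/h = 2486.1 kJ/s
ΔT = Q/(ṁ·Cp) = 2486.1/(24.9×2.34) = 42.668 K
T_out = -55.4 + 42.668 = -12.732 °C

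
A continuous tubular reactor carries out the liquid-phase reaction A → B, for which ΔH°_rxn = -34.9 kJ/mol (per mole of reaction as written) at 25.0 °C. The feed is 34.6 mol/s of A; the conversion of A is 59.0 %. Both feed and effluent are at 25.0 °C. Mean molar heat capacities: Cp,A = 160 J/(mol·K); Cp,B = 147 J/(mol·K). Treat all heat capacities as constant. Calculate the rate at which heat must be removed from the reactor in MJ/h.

Q_out = 2560 MJ/h

Extent of reaction ξ = 0.590 × 34.6 = 20.414 mol/s
Reaction term: ξ·ΔH°_rxn = 20.414 × -34.9 = -712.45 kJ/s
Q = ΔH = -712.45 kJ/s = -712.45 kW
Heat removed = 2564.8 MJ/h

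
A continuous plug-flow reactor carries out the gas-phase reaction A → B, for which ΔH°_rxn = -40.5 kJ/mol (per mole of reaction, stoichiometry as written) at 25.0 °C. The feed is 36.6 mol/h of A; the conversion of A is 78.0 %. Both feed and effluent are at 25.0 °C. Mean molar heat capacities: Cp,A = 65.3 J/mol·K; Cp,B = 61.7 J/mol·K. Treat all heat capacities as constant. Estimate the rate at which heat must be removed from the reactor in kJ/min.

Extent of reaction ξ = 0.780 × 36.6 = 28.548 mol/h
Reaction term: ξ·ΔH°_rxn = 28.548 × -40.5 = -1156.2 kJ/h
Q = ΔH = -1156.2 kJ/h = -0.32116 kW
Heat removed = 19.27 kJ/min

Q_out = 19.3 kJ/min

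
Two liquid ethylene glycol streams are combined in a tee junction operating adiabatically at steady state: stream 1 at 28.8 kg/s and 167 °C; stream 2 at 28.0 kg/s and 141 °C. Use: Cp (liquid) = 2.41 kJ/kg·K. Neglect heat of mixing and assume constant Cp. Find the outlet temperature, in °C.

T_out = 154 °C

No heat crosses the boundary, so H_out = H_in.
T_out = Σ ṁᵢCp,ᵢTᵢ / Σ ṁᵢCp,ᵢ
      = 21106 / 136.89 = 154.18 °C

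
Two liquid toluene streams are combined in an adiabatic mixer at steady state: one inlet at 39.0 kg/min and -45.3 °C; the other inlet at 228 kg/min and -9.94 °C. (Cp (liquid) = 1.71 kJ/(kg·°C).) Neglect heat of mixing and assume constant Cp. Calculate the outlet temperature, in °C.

T_out = -15.1 °C

Adiabatic, steady state ⇒ Σ ṁᵢCp,ᵢ(T_out − Tᵢ) = 0
Σ ṁᵢCp,ᵢTᵢ = 39.0×1.71×-45.3 + 228×1.71×-9.94 = -6896.5
Σ ṁᵢCp,ᵢ = 39.0×1.71 + 228×1.71 = 456.57
T_out = -6896.5 / 456.57 = -15.105 °C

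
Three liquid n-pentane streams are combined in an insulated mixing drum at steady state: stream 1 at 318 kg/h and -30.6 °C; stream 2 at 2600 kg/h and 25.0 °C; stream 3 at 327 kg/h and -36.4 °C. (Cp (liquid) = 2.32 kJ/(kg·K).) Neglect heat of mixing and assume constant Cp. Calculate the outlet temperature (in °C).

No heat crosses the boundary, so H_out = H_in.
Σ ṁᵢCp,ᵢTᵢ = 318×2.32×-30.6 + 2600×2.32×25.0 + 327×2.32×-36.4 = 100610
Σ ṁᵢCp,ᵢ = 318×2.32 + 2600×2.32 + 327×2.32 = 7528.4
T_out = 100610 / 7528.4 = 13.364 °C

T_out = 13.4 °C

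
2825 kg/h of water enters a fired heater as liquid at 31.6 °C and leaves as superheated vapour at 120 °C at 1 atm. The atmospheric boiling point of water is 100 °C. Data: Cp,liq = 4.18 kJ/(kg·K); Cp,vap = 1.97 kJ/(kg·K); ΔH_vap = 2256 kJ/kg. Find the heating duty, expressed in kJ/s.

Q = 2030 kJ/s

liquid 31.6→100 °C: 285.91 kJ/kg
vaporisation at 100 °C: 2256 kJ/kg
vapour 100→120 °C: 39.4 kJ/kg
Δh = 285.91 + 2256 + 39.4 = 2581.3 kJ/kg
Q = ṁ·Δh = 2825 kg/h × 2581.3 kJ/kg = 7.2922e+06 kJ/h
|Q| = 2025.6 kW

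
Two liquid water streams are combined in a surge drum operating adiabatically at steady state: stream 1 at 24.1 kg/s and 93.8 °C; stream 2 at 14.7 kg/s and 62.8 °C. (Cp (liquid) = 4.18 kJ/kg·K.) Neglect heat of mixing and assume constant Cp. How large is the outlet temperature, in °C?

Adiabatic, steady state ⇒ Σ ṁᵢCp,ᵢ(T_out − Tᵢ) = 0
Σ ṁᵢCp,ᵢTᵢ = 24.1×4.18×93.8 + 14.7×4.18×62.8 = 13308
Σ ṁᵢCp,ᵢ = 24.1×4.18 + 14.7×4.18 = 162.18
T_out = 13308 / 162.18 = 82.055 °C

T_out = 82.1 °C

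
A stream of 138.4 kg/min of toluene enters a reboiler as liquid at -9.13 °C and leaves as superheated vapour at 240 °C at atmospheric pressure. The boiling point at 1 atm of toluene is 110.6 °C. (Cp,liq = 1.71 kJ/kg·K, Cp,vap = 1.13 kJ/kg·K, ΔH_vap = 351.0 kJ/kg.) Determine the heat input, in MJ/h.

liquid -9.13→110.6 °C: 204.74 kJ/kg
vaporisation at 110.6 °C: 351 kJ/kg
vapour 110.6→240 °C: 146.22 kJ/kg
Δh = 204.74 + 351 + 146.22 = 701.96 kJ/kg
Q = ṁ·Δh = 138.4 kg/min × 701.96 kJ/kg = 97151 kJ/min
|Q| = 1619.2 kW = 5829.1 MJ/h

Q = 5830 MJ/h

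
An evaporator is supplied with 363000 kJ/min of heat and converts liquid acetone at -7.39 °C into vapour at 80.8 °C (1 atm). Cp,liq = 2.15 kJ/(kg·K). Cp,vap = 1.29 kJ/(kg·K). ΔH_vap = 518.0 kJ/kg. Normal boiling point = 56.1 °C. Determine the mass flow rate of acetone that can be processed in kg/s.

ṁ = 8.81 kg/s

Δh = 2.15×(56.1−-7.39) + 518.0 + 1.29×(80.8−56.1) = 686.37 kJ/kg
Q = 363000 kJ/min = 6050 kJ/s = 6050 kJ/s
ṁ = Q/Δh = 6050 / 686.37 = 8.8145 kg/s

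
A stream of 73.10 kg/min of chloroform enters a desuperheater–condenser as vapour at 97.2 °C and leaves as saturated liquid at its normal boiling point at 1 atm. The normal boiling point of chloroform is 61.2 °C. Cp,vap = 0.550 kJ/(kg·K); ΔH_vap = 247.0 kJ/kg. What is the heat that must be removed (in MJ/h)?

Q_c = 1170 MJ/h

vapour 97.2→61.2 °C: -19.8 kJ/kg
condensation at 61.2 °C: -247 kJ/kg
Δh = -19.8 + -247 = -266.8 kJ/kg
Q = ṁ·Δh = 73.10 kg/min × -266.8 kJ/kg = -19503 kJ/min
|Q| = 325.05 kW = 1170.2 MJ/h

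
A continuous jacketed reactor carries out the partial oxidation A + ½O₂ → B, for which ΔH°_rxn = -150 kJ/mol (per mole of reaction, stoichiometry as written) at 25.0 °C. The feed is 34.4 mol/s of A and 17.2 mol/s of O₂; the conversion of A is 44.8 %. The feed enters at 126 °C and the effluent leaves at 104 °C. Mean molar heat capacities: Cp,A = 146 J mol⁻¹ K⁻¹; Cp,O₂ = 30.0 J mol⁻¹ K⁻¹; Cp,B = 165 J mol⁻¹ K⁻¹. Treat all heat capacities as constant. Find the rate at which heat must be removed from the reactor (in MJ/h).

Extent of reaction ξ = 0.448 × 34.4 = 15.411 mol/s
Reaction term: ξ·ΔH°_rxn = 15.411 × -150 = -2311.7 kJ/s
Sensible, feed 126→25 °C: -559.38 kJ/s
Outlet flows (mol/s): A 18.989, O₂ 9.4944, B 15.411
Sensible, products 25→104 °C: 442.4 kJ/s
Q = ΔH = -2428.7 kJ/s = -2428.7 kW
Heat removed = 8743.2 MJ/h

Q_out = 8740 MJ/h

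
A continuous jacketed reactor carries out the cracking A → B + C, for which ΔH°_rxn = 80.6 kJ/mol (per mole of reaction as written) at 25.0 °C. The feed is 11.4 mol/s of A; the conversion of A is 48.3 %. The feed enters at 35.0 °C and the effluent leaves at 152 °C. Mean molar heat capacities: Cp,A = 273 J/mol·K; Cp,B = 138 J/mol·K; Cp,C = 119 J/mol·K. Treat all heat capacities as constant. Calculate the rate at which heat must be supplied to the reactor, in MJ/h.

Extent of reaction ξ = 0.483 × 11.4 = 5.5062 mol/s
Reaction term: ξ·ΔH°_rxn = 5.5062 × 80.6 = 443.8 kJ/s
Sensible, feed 35.0→25 °C: -31.122 kJ/s
Outlet flows (mol/s): A 5.8938, B 5.5062, C 5.5062
Sensible, products 25→152 °C: 384.06 kJ/s
Q = ΔH = 796.74 kJ/s = 796.74 kW
Heat supplied = 2868.3 MJ/h

Q_in = 2870 MJ/h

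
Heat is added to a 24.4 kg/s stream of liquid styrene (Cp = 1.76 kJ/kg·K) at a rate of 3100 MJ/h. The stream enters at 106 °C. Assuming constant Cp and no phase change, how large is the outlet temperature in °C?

Q = 3100 MJ/h = 861.11 kJ/s
ΔT = Q/(ṁ·Cp) = 861.11/(24.4×1.76) = 20.052 K
T_out = 106 + 20.052 = 126.05 °C

T_out = 126 °C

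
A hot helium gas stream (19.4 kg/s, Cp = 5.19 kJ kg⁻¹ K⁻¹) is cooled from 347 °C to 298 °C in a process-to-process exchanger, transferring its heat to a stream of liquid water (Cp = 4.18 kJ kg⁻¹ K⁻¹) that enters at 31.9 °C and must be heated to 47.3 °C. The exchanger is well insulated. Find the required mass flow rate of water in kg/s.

Heat released by hot stream: Q = 19.4 × 5.19 × (347 − 298) = 4933.6 kJ/s
Energy balance on cold side (adiabatic exchanger): Q = ṁ_c·Cp_c·(T_c,out − T_c,in)
ṁ_c = 4933.6 / [4.18 × (47.3 − 31.9)] = 76.642 kg/s

ṁ_c = 76.6 kg/s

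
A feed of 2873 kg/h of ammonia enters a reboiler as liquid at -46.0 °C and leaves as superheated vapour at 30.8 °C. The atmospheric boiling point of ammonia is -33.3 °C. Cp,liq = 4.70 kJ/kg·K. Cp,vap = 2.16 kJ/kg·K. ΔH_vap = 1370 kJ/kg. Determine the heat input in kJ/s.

liquid -46.0→-33.3 °C: 59.69 kJ/kg
vaporisation at -33.3 °C: 1370 kJ/kg
vapour -33.3→30.8 °C: 138.46 kJ/kg
Δh = 59.69 + 1370 + 138.46 = 1568.1 kJ/kg
Q = ṁ·Δh = 2873 kg/h × 1568.1 kJ/kg = 4.5053e+06 kJ/h
|Q| = 1251.5 kW

Q = 1250 kJ/s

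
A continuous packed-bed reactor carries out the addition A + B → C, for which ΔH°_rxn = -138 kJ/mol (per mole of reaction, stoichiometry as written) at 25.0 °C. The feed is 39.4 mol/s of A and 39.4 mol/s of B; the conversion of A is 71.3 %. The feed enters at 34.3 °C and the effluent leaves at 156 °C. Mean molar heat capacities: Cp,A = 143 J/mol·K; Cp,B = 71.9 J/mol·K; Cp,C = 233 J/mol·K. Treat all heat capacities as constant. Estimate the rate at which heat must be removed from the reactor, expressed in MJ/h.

Q_out = 10000 MJ/h

Extent of reaction ξ = 0.713 × 39.4 = 28.092 mol/s
Reaction term: ξ·ΔH°_rxn = 28.092 × -138 = -3876.7 kJ/s
Sensible, feed 34.3→25 °C: -78.744 kJ/s
Outlet flows (mol/s): A 11.308, B 11.308, C 28.092
Sensible, products 25→156 °C: 1175.8 kJ/s
Q = ΔH = -2779.7 kJ/s = -2779.7 kW
Heat removed = 10007 MJ/h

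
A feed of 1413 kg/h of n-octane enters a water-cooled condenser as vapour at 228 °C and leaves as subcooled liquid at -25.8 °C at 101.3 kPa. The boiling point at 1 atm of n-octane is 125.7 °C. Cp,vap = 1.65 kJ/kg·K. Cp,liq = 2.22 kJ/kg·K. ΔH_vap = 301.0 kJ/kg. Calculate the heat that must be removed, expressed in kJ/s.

vapour 228→125.7 °C: -168.79 kJ/kg
condensation at 125.7 °C: -301 kJ/kg
liquid 125.7→-25.8 °C: -336.33 kJ/kg
Δh = -168.79 + -301 + -336.33 = -806.12 kJ/kg
Q = ṁ·Δh = 1413 kg/h × -806.12 kJ/kg = -1.1391e+06 kJ/h
|Q| = 316.4 kW

Q_c = 316 kJ/s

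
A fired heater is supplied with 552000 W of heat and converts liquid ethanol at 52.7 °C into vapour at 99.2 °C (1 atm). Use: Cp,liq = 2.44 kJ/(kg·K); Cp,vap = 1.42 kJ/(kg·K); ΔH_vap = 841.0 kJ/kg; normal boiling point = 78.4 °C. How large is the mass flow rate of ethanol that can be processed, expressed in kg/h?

ṁ = 2130 kg/h

Δh = 2.44×(78.4−52.7) + 841.0 + 1.42×(99.2−78.4) = 933.24 kJ/kg
Q = 552000 W = 552 kJ/s = 1.9872e+06 kJ/h
ṁ = Q/Δh = 1.9872e+06 / 933.24 = 2129.3 kg/h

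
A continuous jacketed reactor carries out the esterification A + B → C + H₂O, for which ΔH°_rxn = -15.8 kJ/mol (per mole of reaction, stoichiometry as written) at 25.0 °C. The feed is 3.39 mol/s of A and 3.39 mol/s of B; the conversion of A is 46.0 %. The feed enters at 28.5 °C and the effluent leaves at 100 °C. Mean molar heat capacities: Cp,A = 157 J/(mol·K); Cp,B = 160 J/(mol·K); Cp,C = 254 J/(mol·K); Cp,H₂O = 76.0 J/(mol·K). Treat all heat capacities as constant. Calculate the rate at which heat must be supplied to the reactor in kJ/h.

Q_in = 193000 kJ/h

Extent of reaction ξ = 0.460 × 3.39 = 1.5594 mol/s
Reaction term: ξ·ΔH°_rxn = 1.5594 × -15.8 = -24.639 kJ/s
Sensible, feed 28.5→25 °C: -3.7612 kJ/s
Outlet flows (mol/s): A 1.8306, B 1.8306, C 1.5594, H₂O 1.5594
Sensible, products 25→100 °C: 82.118 kJ/s
Q = ΔH = 53.718 kJ/s = 53.718 kW
Heat supplied = 193380 kJ/h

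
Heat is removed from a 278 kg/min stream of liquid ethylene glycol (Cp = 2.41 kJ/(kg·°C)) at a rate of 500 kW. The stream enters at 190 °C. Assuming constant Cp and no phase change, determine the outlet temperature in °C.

Q = 500 kW = 30000 kJ/min
ΔT = Q/(ṁ·Cp) = 30000/(278×2.41) = 44.777 K
T_out = 190 − 44.777 = 145.22 °C

T_out = 145 °C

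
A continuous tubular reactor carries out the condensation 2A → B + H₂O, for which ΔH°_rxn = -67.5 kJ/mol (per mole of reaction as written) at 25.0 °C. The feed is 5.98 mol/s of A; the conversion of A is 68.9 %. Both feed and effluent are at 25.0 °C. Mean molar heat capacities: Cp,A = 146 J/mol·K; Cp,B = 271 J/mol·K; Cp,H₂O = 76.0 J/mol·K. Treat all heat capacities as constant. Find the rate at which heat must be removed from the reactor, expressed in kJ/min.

Extent of reaction ξ = 0.689 × 5.98 / 2 = 2.0601 mol/s
Reaction term: ξ·ΔH°_rxn = 2.0601 × -67.5 = -139.06 kJ/s
Q = ΔH = -139.06 kJ/s = -139.06 kW
Heat removed = 8343.4 kJ/min

Q_out = 8340 kJ/min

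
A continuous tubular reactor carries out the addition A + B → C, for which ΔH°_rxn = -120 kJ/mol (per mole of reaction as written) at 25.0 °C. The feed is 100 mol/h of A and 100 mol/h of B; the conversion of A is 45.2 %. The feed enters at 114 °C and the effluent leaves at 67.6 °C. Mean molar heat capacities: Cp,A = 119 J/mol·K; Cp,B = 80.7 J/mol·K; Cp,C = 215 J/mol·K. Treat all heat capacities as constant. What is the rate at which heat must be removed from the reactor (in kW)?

Extent of reaction ξ = 0.452 × 100 = 45.2 mol/h
Reaction term: ξ·ΔH°_rxn = 45.2 × -120 = -5424 kJ/h
Sensible, feed 114→25 °C: -1777.3 kJ/h
Outlet flows (mol/h): A 54.8, B 54.8, C 45.2
Sensible, products 25→67.6 °C: 880.18 kJ/h
Q = ΔH = -6321.1 kJ/h = -1.7559 kW
Heat removed = 1.7559 kW

Q_out = 1.76 kW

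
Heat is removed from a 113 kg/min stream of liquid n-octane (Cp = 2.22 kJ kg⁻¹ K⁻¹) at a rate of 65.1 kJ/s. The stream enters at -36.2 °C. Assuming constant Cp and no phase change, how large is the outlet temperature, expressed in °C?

T_out = -51.8 °C

Q = 65.1 kJ/s = 3906 kJ/min
ΔT = Q/(ṁ·Cp) = 3906/(113×2.22) = 15.57 K
T_out = -36.2 − 15.57 = -51.77 °C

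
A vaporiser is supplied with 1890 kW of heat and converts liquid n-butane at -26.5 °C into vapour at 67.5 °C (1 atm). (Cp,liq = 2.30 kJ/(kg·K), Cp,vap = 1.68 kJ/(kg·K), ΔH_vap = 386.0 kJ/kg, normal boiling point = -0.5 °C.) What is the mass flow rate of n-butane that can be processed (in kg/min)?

ṁ = 202 kg/min

Δh = 2.30×(-0.5−-26.5) + 386.0 + 1.68×(67.5−-0.5) = 560.04 kJ/kg
Q = 1890 kW = 1890 kJ/s = 113400 kJ/min
ṁ = Q/Δh = 113400 / 560.04 = 202.49 kg/min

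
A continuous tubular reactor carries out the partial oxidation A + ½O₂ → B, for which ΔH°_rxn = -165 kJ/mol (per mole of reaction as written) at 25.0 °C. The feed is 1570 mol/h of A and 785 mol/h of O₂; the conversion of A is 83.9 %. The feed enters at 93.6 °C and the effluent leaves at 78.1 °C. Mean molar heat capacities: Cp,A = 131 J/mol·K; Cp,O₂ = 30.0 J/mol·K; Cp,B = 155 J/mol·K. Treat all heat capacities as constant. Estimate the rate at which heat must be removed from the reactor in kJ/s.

Extent of reaction ξ = 0.839 × 1570 = 1317.2 mol/h
Reaction term: ξ·ΔH°_rxn = 1317.2 × -165 = -217340 kJ/h
Sensible, feed 93.6→25 °C: -15724 kJ/h
Outlet flows (mol/h): A 252.77, O₂ 126.38, B 1317.2
Sensible, products 25→78.1 °C: 12801 kJ/h
Q = ΔH = -220270 kJ/h = -61.185 kW
Heat removed = 61.185 kJ/s

Q_out = 61.2 kJ/s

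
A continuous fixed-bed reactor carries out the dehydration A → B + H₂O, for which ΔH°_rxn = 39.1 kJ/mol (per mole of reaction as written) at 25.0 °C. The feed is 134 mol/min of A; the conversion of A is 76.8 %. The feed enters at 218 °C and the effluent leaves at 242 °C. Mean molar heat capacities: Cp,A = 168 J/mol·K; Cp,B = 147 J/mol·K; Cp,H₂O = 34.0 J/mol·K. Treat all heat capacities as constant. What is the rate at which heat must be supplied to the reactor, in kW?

Q_in = 80.9 kW

Extent of reaction ξ = 0.768 × 134 = 102.91 mol/min
Reaction term: ξ·ΔH°_rxn = 102.91 × 39.1 = 4023.9 kJ/min
Sensible, feed 218→25 °C: -4344.8 kJ/min
Outlet flows (mol/min): A 31.088, B 102.91, H₂O 102.91
Sensible, products 25→242 °C: 5175.4 kJ/min
Q = ΔH = 4854.5 kJ/min = 80.908 kW
Heat supplied = 80.908 kW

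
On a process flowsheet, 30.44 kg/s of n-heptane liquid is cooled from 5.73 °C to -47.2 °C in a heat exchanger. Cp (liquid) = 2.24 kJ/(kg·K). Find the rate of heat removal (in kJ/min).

Q = ṁ·Cp·ΔT = 30.44 × 2.24 × (-47.2 − 5.73) = -3609.1 kJ/s
Cooling duty = 216540 kJ/min

Q_c = 217000 kJ/min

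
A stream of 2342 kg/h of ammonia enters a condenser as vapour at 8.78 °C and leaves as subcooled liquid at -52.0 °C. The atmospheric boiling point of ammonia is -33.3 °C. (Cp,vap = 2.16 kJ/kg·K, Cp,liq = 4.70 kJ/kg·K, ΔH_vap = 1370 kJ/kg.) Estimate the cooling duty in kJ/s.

vapour 8.78→-33.3 °C: -90.893 kJ/kg
condensation at -33.3 °C: -1370 kJ/kg
liquid -33.3→-52.0 °C: -87.89 kJ/kg
Δh = -90.893 + -1370 + -87.89 = -1548.8 kJ/kg
Q = ṁ·Δh = 2342 kg/h × -1548.8 kJ/kg = -3.6272e+06 kJ/h
|Q| = 1007.6 kW

Q_c = 1010 kJ/s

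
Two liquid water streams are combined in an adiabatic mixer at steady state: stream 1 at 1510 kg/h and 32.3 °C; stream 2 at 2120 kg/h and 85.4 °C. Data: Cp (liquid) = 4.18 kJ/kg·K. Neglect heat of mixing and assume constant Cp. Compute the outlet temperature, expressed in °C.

Energy balance with Q = 0: Σ ṁᵢCp,ᵢ(T_out − Tᵢ) = 0
T_out = Σ ṁᵢCp,ᵢTᵢ / Σ ṁᵢCp,ᵢ
      = 960650 / 15173 = 63.312 °C

T_out = 63.3 °C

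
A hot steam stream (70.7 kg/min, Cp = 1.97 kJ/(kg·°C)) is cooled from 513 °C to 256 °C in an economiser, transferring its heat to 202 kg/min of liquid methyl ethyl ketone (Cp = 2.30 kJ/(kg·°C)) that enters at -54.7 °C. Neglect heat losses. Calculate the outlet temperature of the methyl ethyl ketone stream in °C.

Heat released by hot stream: Q = 70.7 × 1.97 × (513 − 256) = 35795 kJ/min
Energy balance on cold side (adiabatic exchanger): Q = ṁ_c·Cp_c·(T_c,out − T_c,in)
T_c,out = -54.7 + 35795/(202 × 2.30) = 22.344 °C

T_c,out = 22.3 °C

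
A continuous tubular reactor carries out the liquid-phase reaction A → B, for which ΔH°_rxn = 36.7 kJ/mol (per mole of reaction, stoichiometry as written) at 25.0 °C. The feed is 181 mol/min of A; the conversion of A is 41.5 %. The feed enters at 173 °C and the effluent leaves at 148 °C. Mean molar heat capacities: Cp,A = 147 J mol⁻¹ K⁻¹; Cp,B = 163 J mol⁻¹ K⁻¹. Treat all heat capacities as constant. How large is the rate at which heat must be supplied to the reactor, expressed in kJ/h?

Extent of reaction ξ = 0.415 × 181 = 75.115 mol/min
Reaction term: ξ·ΔH°_rxn = 75.115 × 36.7 = 2756.7 kJ/min
Sensible, feed 173→25 °C: -3937.8 kJ/min
Outlet flows (mol/min): A 105.89, B 75.115
Sensible, products 25→148 °C: 3420.5 kJ/min
Q = ΔH = 2239.4 kJ/min = 37.323 kW
Heat supplied = 134360 kJ/h

Q_in = 134000 kJ/h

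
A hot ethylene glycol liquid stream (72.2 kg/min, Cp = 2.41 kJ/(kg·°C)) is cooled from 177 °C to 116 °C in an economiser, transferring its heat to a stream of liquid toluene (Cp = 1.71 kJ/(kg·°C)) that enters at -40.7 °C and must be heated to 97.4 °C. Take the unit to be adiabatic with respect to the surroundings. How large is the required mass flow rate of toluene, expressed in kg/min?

Heat released by hot stream: Q = 72.2 × 2.41 × (177 − 116) = 10614 kJ/min
Energy balance on cold side (adiabatic exchanger): Q = ṁ_c·Cp_c·(T_c,out − T_c,in)
ṁ_c = 10614 / [1.71 × (97.4 − -40.7)] = 44.946 kg/min

ṁ_c = 44.9 kg/min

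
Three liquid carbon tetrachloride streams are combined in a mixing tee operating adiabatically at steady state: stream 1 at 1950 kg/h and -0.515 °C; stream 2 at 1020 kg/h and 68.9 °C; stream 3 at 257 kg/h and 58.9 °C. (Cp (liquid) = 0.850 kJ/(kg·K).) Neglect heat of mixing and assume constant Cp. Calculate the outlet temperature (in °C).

No heat crosses the boundary, so H_out = H_in.
T_out = Σ ṁᵢCp,ᵢTᵢ / Σ ṁᵢCp,ᵢ
      = 71749 / 2742.9 = 26.158 °C

T_out = 26.2 °C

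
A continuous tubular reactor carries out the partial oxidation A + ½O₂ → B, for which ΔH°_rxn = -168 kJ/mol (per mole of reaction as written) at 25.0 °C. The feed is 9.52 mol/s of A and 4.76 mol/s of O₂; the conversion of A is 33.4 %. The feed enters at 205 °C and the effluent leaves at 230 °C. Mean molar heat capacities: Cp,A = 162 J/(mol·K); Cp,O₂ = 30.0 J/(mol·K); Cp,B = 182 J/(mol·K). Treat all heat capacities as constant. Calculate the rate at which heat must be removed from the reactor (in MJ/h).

Extent of reaction ξ = 0.334 × 9.52 = 3.1797 mol/s
Reaction term: ξ·ΔH°_rxn = 3.1797 × -168 = -534.19 kJ/s
Sensible, feed 205→25 °C: -303.31 kJ/s
Outlet flows (mol/s): A 6.3403, O₂ 3.1702, B 3.1797
Sensible, products 25→230 °C: 348.69 kJ/s
Q = ΔH = -488.8 kJ/s = -488.8 kW
Heat removed = 1759.7 MJ/h

Q_out = 1760 MJ/h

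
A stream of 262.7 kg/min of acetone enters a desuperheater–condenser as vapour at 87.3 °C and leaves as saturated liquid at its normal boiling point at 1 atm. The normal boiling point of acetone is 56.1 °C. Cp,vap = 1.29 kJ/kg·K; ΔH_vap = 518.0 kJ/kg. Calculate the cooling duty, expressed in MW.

vapour 87.3→56.1 °C: -40.248 kJ/kg
condensation at 56.1 °C: -518 kJ/kg
Δh = -40.248 + -518 = -558.25 kJ/kg
Q = ṁ·Δh = 262.7 kg/min × -558.25 kJ/kg = -146650 kJ/min
|Q| = 2444.2 kW = 2.4442 MW

Q_c = 2.44 MW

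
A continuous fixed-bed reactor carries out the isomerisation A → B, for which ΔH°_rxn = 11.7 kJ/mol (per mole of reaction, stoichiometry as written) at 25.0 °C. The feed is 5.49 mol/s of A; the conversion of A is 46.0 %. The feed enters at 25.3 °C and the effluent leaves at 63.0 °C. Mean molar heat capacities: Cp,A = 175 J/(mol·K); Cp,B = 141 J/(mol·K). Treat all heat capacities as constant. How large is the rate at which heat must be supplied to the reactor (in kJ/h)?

Extent of reaction ξ = 0.460 × 5.49 = 2.5254 mol/s
Reaction term: ξ·ΔH°_rxn = 2.5254 × 11.7 = 29.547 kJ/s
Sensible, feed 25.3→25 °C: -0.28823 kJ/s
Outlet flows (mol/s): A 2.9646, B 2.5254
Sensible, products 25→63.0 °C: 33.246 kJ/s
Q = ΔH = 62.505 kJ/s = 62.505 kW
Heat supplied = 225020 kJ/h

Q_in = 225000 kJ/h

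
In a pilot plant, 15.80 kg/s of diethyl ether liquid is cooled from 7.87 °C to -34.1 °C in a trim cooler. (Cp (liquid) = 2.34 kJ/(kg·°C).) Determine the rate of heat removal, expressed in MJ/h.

Q_c = 5590 MJ/h

Q = ṁ·Cp·ΔT = 15.80 × 2.34 × (-34.1 − 7.87) = -1551.7 kJ/s
Cooling duty = 5586.2 MJ/h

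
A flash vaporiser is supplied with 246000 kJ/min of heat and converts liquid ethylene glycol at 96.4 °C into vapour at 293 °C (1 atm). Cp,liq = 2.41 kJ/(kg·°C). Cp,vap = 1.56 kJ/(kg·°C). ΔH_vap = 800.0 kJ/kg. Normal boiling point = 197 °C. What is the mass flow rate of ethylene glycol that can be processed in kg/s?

ṁ = 3.44 kg/s

Δh = 2.41×(197−96.4) + 800.0 + 1.56×(293−197) = 1192.2 kJ/kg
Q = 246000 kJ/min = 4100 kJ/s = 4100 kJ/s
ṁ = Q/Δh = 4100 / 1192.2 = 3.439 kg/s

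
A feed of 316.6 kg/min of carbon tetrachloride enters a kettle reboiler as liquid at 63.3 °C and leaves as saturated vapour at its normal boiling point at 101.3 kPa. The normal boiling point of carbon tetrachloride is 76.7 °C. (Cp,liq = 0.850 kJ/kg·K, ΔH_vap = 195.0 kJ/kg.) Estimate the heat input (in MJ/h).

liquid 63.3→76.7 °C: 11.39 kJ/kg
vaporisation at 76.7 °C: 195 kJ/kg
Δh = 11.39 + 195 = 206.39 kJ/kg
Q = ṁ·Δh = 316.6 kg/min × 206.39 kJ/kg = 65343 kJ/min
|Q| = 1089.1 kW = 3920.6 MJ/h

Q = 3920 MJ/h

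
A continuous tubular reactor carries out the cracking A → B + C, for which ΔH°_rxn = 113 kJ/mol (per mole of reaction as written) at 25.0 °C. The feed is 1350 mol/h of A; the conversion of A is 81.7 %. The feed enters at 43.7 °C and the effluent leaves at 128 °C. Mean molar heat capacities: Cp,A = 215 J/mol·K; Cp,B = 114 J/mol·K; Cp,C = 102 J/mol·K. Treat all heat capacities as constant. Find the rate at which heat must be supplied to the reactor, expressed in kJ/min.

Q_in = 2490 kJ/min

Extent of reaction ξ = 0.817 × 1350 = 1102.9 mol/h
Reaction term: ξ·ΔH°_rxn = 1102.9 × 113 = 124630 kJ/h
Sensible, feed 43.7→25 °C: -5427.7 kJ/h
Outlet flows (mol/h): A 247.05, B 1102.9, C 1102.9
Sensible, products 25→128 °C: 30009 kJ/h
Q = ΔH = 149220 kJ/h = 41.449 kW
Heat supplied = 2486.9 kJ/min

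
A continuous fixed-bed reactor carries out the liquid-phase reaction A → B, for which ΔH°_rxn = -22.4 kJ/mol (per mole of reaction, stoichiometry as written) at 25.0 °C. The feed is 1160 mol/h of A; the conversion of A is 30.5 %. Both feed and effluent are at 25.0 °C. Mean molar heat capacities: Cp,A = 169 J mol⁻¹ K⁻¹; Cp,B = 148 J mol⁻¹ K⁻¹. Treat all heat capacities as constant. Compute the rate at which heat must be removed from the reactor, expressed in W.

Q_out = 2200 W

Extent of reaction ξ = 0.305 × 1160 = 353.8 mol/h
Reaction term: ξ·ΔH°_rxn = 353.8 × -22.4 = -7925.1 kJ/h
Q = ΔH = -7925.1 kJ/h = -2.2014 kW
Heat removed = 2201.4 W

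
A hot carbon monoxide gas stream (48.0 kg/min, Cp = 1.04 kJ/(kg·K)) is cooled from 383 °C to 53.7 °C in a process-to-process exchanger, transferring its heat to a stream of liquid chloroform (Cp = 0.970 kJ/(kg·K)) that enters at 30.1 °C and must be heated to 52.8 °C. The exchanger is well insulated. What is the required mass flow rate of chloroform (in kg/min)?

Heat released by hot stream: Q = 48.0 × 1.04 × (383 − 53.7) = 16439 kJ/min
Energy balance on cold side (adiabatic exchanger): Q = ṁ_c·Cp_c·(T_c,out − T_c,in)
ṁ_c = 16439 / [0.970 × (52.8 − 30.1)] = 746.57 kg/min

ṁ_c = 747 kg/min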